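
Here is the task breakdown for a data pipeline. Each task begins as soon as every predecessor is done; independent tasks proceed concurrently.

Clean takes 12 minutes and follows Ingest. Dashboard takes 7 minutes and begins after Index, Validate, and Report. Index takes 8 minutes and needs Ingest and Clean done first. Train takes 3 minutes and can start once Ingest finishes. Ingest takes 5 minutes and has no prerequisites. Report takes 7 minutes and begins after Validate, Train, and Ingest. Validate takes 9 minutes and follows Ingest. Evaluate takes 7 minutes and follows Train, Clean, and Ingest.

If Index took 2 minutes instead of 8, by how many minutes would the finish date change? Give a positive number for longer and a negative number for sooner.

-4

Actual critical path: Ingest→Clean→Index→Dashboard = 5+12+8+7 = 32 ⇒ 32 minutes.
Index lies on that path, so at 2 minutes the path becomes 26 minutes.
New critical path: Ingest→Validate→Report→Dashboard = 5+9+7+7 = 28 ⇒ 28 minutes.
Change in finish: 28 − 32 = -4 minutes.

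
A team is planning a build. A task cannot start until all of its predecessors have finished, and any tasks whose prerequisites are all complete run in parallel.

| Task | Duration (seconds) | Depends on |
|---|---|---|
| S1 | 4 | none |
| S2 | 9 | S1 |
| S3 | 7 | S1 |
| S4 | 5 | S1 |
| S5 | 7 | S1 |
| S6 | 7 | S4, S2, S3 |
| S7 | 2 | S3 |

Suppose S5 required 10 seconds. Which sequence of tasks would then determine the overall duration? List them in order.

S1, S2, S6

Critical path before the change: S1→S2→S6 = 4+9+7 = 20 giving 20 seconds.
The longest path through S5 is only 11 seconds, so S5 has float 9.
The critical path is still S1→S2→S6; finish is now 20 seconds.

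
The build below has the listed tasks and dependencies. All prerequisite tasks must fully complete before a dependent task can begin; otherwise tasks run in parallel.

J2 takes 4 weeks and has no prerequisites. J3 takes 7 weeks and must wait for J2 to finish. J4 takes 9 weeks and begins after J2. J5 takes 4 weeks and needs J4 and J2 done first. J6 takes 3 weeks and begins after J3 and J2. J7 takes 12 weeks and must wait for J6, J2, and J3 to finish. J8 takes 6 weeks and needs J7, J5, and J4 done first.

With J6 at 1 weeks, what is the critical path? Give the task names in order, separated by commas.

J2, J3, J6, J7, J8

As given, the longest chain is J2→J3→J6→J7→J8 = 4+7+3+12+6 = 32, so the finish is 32 weeks.
J6 is on the critical path; changing it to 1 makes that path 30 weeks.
The critical path is still J2→J3→J6→J7→J8; finish is now 30 weeks.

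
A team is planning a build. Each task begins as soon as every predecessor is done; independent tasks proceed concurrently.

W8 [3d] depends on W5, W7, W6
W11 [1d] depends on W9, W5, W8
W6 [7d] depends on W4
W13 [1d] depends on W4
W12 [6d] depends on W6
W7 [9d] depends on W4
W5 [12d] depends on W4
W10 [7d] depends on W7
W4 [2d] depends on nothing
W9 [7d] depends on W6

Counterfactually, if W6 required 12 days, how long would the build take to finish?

Critical path before the change: W4→W5→W8→W11 = 2+12+3+1 = 18 giving 18 days.
The longest path through W6 is only 17 days, so W6 has float 1.
The binding chain switches to W4→W6→W9→W11 = 2+12+7+1 = 22; finish 22 days.

22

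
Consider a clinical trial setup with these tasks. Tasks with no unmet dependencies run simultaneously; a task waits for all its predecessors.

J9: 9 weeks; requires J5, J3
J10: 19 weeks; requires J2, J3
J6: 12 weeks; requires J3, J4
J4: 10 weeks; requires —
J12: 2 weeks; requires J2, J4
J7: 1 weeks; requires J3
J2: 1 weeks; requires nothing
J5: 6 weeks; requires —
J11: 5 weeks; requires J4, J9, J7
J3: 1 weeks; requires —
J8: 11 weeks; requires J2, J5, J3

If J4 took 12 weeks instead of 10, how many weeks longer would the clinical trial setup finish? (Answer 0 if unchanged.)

Critical path before the change: J4→J6 = 10+12 = 22 giving 22 weeks.
Since J4 is critical, the +2 change carries straight to that chain (now 24 weeks).
The critical path is still J4→J6; finish is now 24 weeks.
Change in finish: 24 − 22 = +2 weeks.

2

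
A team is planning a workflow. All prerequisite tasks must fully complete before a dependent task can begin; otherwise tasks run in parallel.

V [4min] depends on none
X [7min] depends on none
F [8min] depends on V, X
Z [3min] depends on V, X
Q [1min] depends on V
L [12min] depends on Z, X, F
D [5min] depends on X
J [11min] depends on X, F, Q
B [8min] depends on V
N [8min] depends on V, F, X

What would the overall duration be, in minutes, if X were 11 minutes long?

Baseline: X→F→L = 7+8+12 = 27 → 27 minutes.
X is on the critical path; changing it to 11 makes that path 31 minutes.
No other chain overtakes it, so the finish is 31 minutes.

31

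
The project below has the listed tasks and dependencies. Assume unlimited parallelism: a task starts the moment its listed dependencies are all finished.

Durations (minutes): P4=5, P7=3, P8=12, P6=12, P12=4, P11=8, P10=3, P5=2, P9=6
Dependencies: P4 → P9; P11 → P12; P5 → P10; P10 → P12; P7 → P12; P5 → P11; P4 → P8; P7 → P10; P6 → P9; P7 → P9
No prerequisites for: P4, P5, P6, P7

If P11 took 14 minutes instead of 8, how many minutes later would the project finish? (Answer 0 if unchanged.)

2

As given, the longest chain is P6→P9 = 12+6 = 18, so the finish is 18 minutes.
P11 has 4 minutes of float (longest path through it is 14).
New critical path: P5→P11→P12 = 2+14+4 = 20 ⇒ 20 minutes.
Change in finish: 20 − 18 = +2 minutes.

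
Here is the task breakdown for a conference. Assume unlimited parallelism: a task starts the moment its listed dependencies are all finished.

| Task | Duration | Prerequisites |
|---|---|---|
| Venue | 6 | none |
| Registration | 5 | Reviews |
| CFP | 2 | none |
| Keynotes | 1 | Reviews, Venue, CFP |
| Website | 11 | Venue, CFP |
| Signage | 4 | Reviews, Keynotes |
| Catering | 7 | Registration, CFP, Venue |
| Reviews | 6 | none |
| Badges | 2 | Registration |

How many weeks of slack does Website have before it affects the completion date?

1

Reviews→Registration→Catering = 6+5+7 = 18 sets the makespan at 18 weeks.
Website finishes as early as 17 and must finish by 18.
Slack of Website = 7 − 6 = 1 week.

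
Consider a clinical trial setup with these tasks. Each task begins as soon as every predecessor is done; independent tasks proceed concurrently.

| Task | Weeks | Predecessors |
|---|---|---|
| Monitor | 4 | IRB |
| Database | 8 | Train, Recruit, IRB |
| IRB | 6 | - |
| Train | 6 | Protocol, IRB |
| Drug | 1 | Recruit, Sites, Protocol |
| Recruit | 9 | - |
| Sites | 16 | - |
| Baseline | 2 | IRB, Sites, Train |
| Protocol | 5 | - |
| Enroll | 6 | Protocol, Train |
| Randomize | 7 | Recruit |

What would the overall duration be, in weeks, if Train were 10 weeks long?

Baseline: IRB→Train→Database = 6+6+8 = 20 → 20 weeks.
Train is on the critical path; changing it to 10 makes that path 24 weeks.
The critical path is still IRB→Train→Database; finish is now 24 weeks.

24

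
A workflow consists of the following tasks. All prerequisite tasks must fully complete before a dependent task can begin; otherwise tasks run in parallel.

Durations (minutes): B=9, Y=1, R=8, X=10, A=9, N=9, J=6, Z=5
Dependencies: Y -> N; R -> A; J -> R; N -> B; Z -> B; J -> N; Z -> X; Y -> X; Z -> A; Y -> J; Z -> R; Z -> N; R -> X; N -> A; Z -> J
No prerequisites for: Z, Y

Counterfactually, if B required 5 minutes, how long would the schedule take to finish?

The binding path is Z→J→N→B = 5+6+9+9 = 29; finish at 29 minutes.
B is on the critical path; changing it to 5 makes that path 25 minutes.
New critical path: Z→J→N→A = 5+6+9+9 = 29 ⇒ 29 minutes.

29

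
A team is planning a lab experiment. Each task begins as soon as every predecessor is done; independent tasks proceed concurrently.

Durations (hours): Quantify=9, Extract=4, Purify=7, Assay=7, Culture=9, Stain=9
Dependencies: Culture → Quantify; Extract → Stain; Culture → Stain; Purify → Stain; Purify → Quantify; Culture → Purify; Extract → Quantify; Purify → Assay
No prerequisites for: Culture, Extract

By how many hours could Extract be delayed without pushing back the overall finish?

Critical path: Culture→Purify→Stain = 9+7+9 = 25, so the finish is 25 hours.
Extract finishes as early as 4 and must finish by 16.
Slack of Extract = 12 − 0 = 12 hours.

12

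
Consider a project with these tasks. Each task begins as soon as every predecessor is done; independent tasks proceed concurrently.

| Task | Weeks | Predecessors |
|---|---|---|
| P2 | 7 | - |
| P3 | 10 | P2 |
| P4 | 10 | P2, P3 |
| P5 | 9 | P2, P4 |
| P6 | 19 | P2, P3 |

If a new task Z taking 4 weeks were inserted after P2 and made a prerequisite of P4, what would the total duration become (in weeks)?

Originally the schedule takes 36 weeks.
With Z inserted, P4 now waits for max(P2, P3, Z).
New critical path: P2→P3→P4→P5 = 7+10+10+9 = 36 ⇒ 36 weeks.

36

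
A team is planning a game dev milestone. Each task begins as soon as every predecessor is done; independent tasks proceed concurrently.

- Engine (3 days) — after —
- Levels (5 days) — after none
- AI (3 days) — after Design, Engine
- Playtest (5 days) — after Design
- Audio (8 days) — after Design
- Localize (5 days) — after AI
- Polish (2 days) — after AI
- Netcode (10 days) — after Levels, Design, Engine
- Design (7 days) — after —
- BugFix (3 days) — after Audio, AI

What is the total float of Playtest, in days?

6

Critical path: Design→Audio→BugFix = 7+8+3 = 18, so the finish is 18 days.
Longest path through Playtest: 12 days (earliest finish 12, latest finish 18).
Slack of Playtest = 13 − 7 = 6 days.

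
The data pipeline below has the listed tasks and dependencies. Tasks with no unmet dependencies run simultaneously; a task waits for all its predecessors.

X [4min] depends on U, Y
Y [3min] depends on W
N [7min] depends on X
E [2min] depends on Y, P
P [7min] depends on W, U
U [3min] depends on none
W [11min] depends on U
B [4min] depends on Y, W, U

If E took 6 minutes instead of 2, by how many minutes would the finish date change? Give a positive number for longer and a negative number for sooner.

0

The binding path is U→W→Y→X→N = 3+11+3+4+7 = 28; finish at 28 minutes.
E has 5 minutes of float (longest path through it is 23).
The critical path is still U→W→Y→X→N; finish is now 28 minutes.
Change in finish: 28 − 28 = +0 minutes.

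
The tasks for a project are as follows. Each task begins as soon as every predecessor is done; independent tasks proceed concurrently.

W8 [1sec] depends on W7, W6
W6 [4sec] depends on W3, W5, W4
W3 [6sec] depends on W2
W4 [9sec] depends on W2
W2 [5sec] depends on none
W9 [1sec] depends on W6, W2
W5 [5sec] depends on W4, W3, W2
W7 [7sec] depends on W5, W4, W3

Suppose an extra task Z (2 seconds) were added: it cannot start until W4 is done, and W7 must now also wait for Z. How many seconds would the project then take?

27

Originally the project takes 27 seconds.
With Z inserted, W7 now waits for max(W5, W4, W3, Z).
New critical path: W2→W4→W5→W7→W8 = 5+9+5+7+1 = 27 ⇒ 27 seconds.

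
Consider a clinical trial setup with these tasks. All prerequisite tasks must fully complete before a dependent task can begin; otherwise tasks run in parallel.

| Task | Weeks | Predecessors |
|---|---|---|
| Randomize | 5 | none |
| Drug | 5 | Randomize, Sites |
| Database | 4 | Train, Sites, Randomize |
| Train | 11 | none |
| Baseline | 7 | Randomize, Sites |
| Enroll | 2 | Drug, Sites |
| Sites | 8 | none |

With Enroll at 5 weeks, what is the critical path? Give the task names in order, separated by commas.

The binding path is Sites→Drug→Enroll = 8+5+2 = 15; finish at 15 weeks.
Enroll lies on that path, so at 5 weeks the path becomes 18 weeks.
The critical path is still Sites→Drug→Enroll; finish is now 18 weeks.

Sites, Drug, Enroll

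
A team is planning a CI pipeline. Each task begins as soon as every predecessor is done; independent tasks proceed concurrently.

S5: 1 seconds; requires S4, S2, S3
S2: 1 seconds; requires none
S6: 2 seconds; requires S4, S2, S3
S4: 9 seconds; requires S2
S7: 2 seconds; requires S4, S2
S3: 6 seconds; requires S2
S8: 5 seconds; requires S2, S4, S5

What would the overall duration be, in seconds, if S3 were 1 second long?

16

As given, the longest chain is S2→S4→S5→S8 = 1+9+1+5 = 16, so the finish is 16 seconds.
The longest path through S3 is only 13 seconds, so S3 has float 3.
The critical path is still S2→S4→S5→S8; finish is now 16 seconds.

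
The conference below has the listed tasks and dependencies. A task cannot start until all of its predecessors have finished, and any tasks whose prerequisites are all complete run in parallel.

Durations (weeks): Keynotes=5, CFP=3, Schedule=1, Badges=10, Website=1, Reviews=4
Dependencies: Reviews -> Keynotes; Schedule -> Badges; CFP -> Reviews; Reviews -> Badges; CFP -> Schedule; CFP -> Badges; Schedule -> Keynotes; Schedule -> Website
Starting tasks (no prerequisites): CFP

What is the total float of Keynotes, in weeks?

5

The longest chain is CFP→Reviews→Badges = 3+4+10 = 17; overall finish 17 weeks.
The longest chain containing Keynotes totals 12 weeks.
Slack of Keynotes = 12 − 7 = 5 weeks.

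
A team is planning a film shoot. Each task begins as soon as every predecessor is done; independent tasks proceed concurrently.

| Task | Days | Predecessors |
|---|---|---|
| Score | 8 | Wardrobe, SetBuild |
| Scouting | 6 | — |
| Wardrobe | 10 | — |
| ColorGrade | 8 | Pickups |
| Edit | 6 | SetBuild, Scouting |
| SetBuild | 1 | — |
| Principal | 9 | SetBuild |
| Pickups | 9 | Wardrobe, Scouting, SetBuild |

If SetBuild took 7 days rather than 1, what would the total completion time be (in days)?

Baseline: Wardrobe→Pickups→ColorGrade = 10+9+8 = 27 → 27 days.
SetBuild is off the critical path — its longest chain is 18 days, giving 9 of slack.
That remains the longest chain; total 27 days.

27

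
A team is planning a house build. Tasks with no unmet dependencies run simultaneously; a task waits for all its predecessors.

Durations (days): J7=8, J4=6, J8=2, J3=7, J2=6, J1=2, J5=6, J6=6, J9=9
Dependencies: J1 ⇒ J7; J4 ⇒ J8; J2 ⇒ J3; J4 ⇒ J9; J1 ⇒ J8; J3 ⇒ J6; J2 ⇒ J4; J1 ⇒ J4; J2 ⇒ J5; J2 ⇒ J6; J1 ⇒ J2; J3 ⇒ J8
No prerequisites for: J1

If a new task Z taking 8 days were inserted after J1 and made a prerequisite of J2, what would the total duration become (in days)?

Originally the house build takes 23 days.
With Z inserted, J2 now waits for max(J1, Z).
New critical path: J1→Z→J2→J4→J9 = 2+8+6+6+9 = 31 ⇒ 31 days.

31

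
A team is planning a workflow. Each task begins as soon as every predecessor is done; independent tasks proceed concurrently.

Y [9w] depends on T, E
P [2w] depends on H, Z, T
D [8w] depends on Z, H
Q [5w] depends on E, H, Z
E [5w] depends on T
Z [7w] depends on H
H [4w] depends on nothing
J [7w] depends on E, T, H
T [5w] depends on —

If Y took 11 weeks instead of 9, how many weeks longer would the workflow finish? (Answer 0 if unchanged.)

2

Actual critical path: T→E→Y = 5+5+9 = 19 ⇒ 19 weeks.
Since Y is critical, the +2 change carries straight to that chain (now 21 weeks).
That remains the longest chain; total 21 weeks.
Change in finish: 21 − 19 = +2 weeks.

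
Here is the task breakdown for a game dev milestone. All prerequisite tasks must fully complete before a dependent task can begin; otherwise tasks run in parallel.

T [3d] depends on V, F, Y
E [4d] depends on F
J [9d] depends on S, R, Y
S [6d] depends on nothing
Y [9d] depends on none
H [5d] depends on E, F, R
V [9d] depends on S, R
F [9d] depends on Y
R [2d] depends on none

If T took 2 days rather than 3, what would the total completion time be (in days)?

27

As given, the longest chain is Y→F→E→H = 9+9+4+5 = 27, so the finish is 27 days.
T is off the critical path — its longest chain is 21 days, giving 6 of slack.
That remains the longest chain; total 27 days.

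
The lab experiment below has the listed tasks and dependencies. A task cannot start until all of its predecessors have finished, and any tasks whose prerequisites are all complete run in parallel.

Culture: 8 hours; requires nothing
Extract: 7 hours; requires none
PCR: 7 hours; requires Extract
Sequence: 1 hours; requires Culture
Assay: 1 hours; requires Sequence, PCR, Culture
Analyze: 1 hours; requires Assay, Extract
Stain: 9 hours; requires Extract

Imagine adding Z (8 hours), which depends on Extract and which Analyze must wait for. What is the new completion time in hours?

Originally the job takes 16 hours.
With Z inserted, Analyze now waits for max(Assay, Extract, Z).
New critical path: Extract→Z→Analyze = 7+8+1 = 16 ⇒ 16 hours.

16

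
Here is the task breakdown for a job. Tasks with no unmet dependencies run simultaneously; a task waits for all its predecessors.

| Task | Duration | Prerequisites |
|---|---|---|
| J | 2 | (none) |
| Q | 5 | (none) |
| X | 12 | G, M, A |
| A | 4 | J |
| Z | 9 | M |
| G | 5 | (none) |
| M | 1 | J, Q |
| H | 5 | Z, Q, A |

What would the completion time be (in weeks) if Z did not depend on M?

Original critical path: Q→M→Z→H = 5+1+9+5 = 20 ⇒ 20 weeks.
Without M→Z, Z's earliest start moves from 6 to 0.
After: Q→M→X = 5+1+12 = 18 → 18 weeks.

18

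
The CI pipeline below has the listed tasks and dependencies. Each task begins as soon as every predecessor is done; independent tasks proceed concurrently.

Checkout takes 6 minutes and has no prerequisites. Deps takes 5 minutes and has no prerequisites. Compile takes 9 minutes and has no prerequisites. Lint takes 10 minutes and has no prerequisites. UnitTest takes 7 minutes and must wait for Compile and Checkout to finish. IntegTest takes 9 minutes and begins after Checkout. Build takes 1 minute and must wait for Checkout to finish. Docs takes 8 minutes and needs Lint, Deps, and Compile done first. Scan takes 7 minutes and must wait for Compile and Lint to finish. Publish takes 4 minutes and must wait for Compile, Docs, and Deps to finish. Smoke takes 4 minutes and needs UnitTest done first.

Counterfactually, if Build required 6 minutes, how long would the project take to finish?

22

Critical path before the change: Lint→Docs→Publish = 10+8+4 = 22 giving 22 minutes.
The longest path through Build is only 7 minutes, so Build has float 15.
No other chain overtakes it, so the finish is 22 minutes.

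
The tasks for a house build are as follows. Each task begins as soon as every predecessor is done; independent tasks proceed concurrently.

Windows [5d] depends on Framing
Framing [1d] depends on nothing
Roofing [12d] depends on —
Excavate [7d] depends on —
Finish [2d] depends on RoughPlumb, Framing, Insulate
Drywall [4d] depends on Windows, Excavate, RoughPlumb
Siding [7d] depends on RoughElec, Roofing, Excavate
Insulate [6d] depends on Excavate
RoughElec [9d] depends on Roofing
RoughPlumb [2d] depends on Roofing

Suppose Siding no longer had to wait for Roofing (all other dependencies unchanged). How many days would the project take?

28

Before: longest chain Roofing→RoughElec→Siding = 12+9+7 = 28, finish 28.
Dropping Roofing→Siding doesn't change Siding's earliest start (21); another predecessor still binds.
New critical path: Roofing→RoughElec→Siding = 12+9+7 = 28 ⇒ 28 days.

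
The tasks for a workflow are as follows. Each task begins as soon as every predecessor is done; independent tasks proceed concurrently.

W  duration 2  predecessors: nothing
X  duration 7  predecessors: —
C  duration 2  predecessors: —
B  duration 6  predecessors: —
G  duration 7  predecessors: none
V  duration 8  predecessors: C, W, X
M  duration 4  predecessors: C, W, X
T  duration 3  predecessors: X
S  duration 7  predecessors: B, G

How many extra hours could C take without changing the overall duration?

X→V = 7+8 = 15 sets the makespan at 15 hours.
C finishes as early as 2 and must finish by 7.
So C can slip 7 − 2 = 5 hours.

5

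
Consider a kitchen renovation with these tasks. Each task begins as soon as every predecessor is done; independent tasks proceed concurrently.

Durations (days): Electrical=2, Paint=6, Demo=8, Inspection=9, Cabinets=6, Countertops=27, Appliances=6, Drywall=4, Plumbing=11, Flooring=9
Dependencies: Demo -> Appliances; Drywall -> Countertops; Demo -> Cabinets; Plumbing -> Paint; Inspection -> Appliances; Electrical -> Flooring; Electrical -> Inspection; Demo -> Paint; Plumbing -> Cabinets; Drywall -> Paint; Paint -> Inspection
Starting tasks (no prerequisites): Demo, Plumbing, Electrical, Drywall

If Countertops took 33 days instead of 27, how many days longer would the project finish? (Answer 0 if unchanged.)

Actual critical path: Plumbing→Paint→Inspection→Appliances = 11+6+9+6 = 32 ⇒ 32 days.
The longest path through Countertops is only 31 days, so Countertops has float 1.
Now Drywall→Countertops = 4+33 = 37 is longest, so the finish becomes 37 days.
Change in finish: 37 − 32 = +5 days.

5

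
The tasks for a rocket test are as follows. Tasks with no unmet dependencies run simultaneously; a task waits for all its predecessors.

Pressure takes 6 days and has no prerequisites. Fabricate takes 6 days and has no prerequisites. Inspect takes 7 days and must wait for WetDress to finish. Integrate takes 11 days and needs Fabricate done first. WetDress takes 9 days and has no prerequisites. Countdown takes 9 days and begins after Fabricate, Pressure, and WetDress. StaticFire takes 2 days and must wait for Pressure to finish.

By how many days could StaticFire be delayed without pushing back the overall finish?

The longest chain is WetDress→Countdown = 9+9 = 18; overall finish 18 days.
The longest chain containing StaticFire totals 8 days.
So StaticFire can slip 18 − 8 = 10 days.

10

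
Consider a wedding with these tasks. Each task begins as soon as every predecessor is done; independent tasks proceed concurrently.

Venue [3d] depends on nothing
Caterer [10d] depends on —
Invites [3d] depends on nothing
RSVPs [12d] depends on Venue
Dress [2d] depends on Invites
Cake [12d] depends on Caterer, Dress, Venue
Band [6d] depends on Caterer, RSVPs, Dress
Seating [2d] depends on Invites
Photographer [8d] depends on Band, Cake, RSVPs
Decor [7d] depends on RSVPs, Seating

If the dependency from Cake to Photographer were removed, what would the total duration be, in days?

29

With the dependency in place, Caterer→Cake→Photographer = 10+12+8 = 30 sets the finish at 30 days.
Without Cake→Photographer, Photographer's earliest start moves from 22 to 21.
The longest chain is now Venue→RSVPs→Band→Photographer = 3+12+6+8 = 29, so the project takes 29 days.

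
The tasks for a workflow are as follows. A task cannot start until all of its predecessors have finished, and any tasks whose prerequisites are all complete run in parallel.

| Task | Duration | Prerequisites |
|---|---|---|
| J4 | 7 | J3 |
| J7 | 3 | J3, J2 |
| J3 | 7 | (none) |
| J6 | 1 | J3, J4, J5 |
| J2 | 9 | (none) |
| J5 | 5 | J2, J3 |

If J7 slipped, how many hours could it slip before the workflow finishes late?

3

Critical path: J2→J5→J6 = 9+5+1 = 15, so the finish is 15 hours.
J7 finishes as early as 12 and must finish by 15.
Slack of J7 = 12 − 9 = 3 hours.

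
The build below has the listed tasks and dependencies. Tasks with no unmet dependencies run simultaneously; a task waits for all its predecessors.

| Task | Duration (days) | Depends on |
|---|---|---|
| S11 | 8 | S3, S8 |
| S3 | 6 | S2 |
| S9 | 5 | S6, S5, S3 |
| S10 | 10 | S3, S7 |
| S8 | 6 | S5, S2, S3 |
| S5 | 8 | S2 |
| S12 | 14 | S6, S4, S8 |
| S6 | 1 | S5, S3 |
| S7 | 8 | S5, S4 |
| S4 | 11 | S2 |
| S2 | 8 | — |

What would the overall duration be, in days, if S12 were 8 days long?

37

As given, the longest chain is S2→S4→S7→S10 = 8+11+8+10 = 37, so the finish is 37 days.
S12 has 1 day of float (longest path through it is 36).
That remains the longest chain; total 37 days.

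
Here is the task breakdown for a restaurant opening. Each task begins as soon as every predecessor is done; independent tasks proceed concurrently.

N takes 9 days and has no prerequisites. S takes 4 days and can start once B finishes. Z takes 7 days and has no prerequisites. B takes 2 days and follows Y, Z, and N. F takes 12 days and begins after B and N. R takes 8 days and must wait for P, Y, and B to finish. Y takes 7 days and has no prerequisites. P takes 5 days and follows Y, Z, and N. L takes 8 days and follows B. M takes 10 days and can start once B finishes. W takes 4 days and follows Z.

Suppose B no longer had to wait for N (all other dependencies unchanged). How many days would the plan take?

22

Before: longest chain N→B→F = 9+2+12 = 23, finish 23.
Without N→B, B's earliest start moves from 9 to 7.
New critical path: N→P→R = 9+5+8 = 22 ⇒ 22 days.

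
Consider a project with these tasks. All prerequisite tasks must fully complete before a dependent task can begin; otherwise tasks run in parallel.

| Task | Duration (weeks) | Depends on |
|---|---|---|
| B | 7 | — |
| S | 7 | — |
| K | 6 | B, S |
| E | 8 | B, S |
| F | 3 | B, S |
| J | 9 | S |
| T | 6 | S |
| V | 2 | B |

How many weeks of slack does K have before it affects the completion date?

3

Critical path: S→J = 7+9 = 16, so the finish is 16 weeks.
Longest path through K: 13 weeks (earliest finish 13, latest finish 16).
So K can slip 16 − 13 = 3 weeks.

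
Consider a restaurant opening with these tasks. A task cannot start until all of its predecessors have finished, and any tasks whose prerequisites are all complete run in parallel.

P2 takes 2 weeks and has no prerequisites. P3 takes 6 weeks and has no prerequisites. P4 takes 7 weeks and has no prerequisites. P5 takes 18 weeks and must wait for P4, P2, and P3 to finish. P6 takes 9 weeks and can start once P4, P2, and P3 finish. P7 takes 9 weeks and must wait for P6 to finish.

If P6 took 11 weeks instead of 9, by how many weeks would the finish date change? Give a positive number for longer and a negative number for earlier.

Critical path before the change: P4→P6→P7 = 7+9+9 = 25 giving 25 weeks.
Since P6 is critical, the +2 change carries straight to that chain (now 27 weeks).
The critical path is still P4→P6→P7; finish is now 27 weeks.
Change in finish: 27 − 25 = +2 weeks.

2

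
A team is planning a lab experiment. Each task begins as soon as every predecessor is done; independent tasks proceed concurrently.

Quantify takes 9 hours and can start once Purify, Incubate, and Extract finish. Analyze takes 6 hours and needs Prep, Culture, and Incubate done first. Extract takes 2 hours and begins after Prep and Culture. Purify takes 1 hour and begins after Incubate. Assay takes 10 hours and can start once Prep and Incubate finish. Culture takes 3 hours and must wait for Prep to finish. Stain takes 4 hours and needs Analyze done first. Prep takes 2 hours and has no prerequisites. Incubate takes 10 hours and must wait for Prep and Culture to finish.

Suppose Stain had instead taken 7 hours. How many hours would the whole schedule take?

28

Critical path before the change: Prep→Culture→Incubate→Analyze→Stain = 2+3+10+6+4 = 25 giving 25 hours.
Since Stain is critical, the +3 change carries straight to that chain (now 28 hours).
No other chain overtakes it, so the finish is 28 hours.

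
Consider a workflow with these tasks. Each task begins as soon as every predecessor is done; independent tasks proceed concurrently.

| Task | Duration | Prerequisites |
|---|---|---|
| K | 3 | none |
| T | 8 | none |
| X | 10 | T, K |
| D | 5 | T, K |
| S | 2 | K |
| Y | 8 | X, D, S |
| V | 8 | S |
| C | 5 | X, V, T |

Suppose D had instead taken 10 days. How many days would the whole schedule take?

26

Actual critical path: T→X→Y = 8+10+8 = 26 ⇒ 26 days.
D has 5 days of float (longest path through it is 21).
The critical path is still T→X→Y; finish is now 26 days.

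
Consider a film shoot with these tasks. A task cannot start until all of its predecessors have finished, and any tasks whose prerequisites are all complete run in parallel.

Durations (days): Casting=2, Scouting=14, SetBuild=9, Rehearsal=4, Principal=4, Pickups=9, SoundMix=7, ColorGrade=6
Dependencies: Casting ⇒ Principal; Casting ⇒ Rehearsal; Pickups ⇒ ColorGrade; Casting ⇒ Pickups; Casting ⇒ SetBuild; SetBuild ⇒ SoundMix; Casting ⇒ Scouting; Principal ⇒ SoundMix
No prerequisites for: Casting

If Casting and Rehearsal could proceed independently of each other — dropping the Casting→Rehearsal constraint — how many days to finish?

With the dependency in place, Casting→SetBuild→SoundMix = 2+9+7 = 18 sets the finish at 18 days.
Without Casting→Rehearsal, Rehearsal's earliest start moves from 2 to 0.
New critical path: Casting→SetBuild→SoundMix = 2+9+7 = 18 ⇒ 18 days.

18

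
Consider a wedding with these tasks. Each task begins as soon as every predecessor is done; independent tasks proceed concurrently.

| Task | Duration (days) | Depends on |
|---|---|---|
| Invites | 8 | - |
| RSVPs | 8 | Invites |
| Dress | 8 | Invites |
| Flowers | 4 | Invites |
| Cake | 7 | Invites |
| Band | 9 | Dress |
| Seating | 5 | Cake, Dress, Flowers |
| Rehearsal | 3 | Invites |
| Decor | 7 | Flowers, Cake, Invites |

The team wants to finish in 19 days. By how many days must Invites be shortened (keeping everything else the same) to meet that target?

Current finish: 25 days; target: 19.
Invites is on every critical path, so each day cut from Invites cuts the finish by one (this holds down to a finish of 18).
Need 25 − 19 = 6 days off Invites → Invites becomes 2 days, finish becomes 19.

6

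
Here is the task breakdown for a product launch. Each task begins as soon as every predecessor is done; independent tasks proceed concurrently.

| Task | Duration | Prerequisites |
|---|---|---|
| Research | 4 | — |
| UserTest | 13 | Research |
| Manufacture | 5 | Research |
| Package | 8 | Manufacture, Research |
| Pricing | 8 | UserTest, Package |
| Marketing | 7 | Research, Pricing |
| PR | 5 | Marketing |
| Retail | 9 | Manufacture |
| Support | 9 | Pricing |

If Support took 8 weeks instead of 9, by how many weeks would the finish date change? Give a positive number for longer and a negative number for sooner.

0

Critical path before the change: Research→UserTest→Pricing→Marketing→PR = 4+13+8+7+5 = 37 giving 37 weeks.
Support is off the critical path — its longest chain is 34 weeks, giving 3 of slack.
The critical path is still Research→UserTest→Pricing→Marketing→PR; finish is now 37 weeks.
Change in finish: 37 − 37 = +0 weeks.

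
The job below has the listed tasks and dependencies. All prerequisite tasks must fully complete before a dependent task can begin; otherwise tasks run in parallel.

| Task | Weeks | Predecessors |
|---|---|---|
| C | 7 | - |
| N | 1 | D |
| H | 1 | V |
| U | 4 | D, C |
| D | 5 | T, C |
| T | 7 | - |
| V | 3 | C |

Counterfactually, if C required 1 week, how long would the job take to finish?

Actual critical path: C→D→U = 7+5+4 = 16 ⇒ 16 weeks.
C lies on that path, so at 1 week the path becomes 10 weeks.
New critical path: T→D→U = 7+5+4 = 16 ⇒ 16 weeks.

16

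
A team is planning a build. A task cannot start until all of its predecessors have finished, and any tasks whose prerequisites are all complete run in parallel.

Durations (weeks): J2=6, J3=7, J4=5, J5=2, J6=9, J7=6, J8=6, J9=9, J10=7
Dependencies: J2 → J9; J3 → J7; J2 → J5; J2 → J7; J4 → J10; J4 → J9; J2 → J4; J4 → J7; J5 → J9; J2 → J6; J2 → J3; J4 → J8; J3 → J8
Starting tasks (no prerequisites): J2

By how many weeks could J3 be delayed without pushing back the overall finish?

The longest chain is J2→J4→J9 = 6+5+9 = 20; overall finish 20 weeks.
J3 finishes as early as 13 and must finish by 14.
Float = 20 − 19 = 1.

1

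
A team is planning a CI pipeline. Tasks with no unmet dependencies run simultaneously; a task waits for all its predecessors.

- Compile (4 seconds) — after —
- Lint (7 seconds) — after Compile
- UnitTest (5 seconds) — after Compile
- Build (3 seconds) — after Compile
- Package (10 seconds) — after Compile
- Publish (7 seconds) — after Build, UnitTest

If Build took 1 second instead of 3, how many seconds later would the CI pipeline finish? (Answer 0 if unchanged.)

0

Actual critical path: Compile→UnitTest→Publish = 4+5+7 = 16 ⇒ 16 seconds.
Build is off the critical path — its longest chain is 14 seconds, giving 2 of slack.
No other chain overtakes it, so the finish is 16 seconds.
Change in finish: 16 − 16 = +0 seconds.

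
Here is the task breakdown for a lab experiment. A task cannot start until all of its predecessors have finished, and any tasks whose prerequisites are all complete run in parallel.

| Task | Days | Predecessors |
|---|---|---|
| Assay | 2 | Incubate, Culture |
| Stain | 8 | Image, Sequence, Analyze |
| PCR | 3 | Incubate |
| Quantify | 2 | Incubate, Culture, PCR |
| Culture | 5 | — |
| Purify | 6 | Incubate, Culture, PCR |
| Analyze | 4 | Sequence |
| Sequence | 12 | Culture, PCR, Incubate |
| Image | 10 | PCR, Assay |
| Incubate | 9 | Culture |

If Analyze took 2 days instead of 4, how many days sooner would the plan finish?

Baseline: Culture→Incubate→PCR→Sequence→Analyze→Stain = 5+9+3+12+4+8 = 41 → 41 days.
Since Analyze is critical, the -2 change carries straight to that chain (now 39 days).
The critical path is still Culture→Incubate→PCR→Sequence→Analyze→Stain; finish is now 39 days.
Change in finish: 39 − 41 = -2 days.

2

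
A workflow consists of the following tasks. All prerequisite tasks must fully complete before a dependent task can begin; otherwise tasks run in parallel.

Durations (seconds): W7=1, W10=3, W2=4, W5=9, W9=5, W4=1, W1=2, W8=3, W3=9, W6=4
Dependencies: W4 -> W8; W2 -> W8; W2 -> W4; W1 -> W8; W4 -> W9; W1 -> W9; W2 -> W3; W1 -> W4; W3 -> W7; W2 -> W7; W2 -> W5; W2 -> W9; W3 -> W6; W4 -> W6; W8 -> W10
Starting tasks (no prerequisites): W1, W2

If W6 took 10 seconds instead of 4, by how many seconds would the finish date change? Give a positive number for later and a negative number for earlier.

6

The binding path is W2→W3→W6 = 4+9+4 = 17; finish at 17 seconds.
W6 is on the critical path; changing it to 10 makes that path 23 seconds.
That remains the longest chain; total 23 seconds.
Change in finish: 23 − 17 = +6 seconds.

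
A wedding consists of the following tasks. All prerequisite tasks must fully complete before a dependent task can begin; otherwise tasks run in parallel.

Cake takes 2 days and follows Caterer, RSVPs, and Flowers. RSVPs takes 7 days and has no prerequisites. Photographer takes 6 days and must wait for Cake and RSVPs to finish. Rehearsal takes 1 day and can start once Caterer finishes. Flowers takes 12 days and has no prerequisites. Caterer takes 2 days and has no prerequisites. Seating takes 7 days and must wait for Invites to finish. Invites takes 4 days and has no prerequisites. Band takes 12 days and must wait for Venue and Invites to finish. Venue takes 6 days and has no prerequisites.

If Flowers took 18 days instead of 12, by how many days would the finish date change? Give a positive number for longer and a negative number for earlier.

6

As given, the longest chain is Flowers→Cake→Photographer = 12+2+6 = 20, so the finish is 20 days.
Flowers lies on that path, so at 18 days the path becomes 26 days.
The critical path is still Flowers→Cake→Photographer; finish is now 26 days.
Change in finish: 26 − 20 = +6 days.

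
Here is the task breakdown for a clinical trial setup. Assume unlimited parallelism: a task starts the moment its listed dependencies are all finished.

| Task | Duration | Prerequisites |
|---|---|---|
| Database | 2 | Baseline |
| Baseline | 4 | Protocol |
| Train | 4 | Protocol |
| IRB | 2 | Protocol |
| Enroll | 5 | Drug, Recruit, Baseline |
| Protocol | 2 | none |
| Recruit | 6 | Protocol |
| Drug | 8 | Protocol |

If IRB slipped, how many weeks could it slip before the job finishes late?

Critical path: Protocol→Drug→Enroll = 2+8+5 = 15, so the finish is 15 weeks.
The longest chain containing IRB totals 4 weeks.
So IRB can slip 15 − 4 = 11 weeks.

11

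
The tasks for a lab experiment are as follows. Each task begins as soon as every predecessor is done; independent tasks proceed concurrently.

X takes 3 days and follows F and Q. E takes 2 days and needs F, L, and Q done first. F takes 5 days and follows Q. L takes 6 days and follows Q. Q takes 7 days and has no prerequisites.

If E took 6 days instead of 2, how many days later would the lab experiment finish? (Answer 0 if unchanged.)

Actual critical path: Q→L→E = 7+6+2 = 15 ⇒ 15 days.
E lies on that path, so at 6 days the path becomes 19 days.
No other chain overtakes it, so the finish is 19 days.
Change in finish: 19 − 15 = +4 days.

4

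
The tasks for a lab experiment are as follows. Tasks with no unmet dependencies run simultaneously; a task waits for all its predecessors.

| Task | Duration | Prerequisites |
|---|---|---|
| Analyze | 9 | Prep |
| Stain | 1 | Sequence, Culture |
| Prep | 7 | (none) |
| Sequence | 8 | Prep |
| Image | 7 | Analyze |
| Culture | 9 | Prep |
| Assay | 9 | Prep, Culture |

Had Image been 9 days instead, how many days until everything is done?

25

Actual critical path: Prep→Culture→Assay = 7+9+9 = 25 ⇒ 25 days.
The longest path through Image is only 23 days, so Image has float 2.
That remains the longest chain; total 25 days.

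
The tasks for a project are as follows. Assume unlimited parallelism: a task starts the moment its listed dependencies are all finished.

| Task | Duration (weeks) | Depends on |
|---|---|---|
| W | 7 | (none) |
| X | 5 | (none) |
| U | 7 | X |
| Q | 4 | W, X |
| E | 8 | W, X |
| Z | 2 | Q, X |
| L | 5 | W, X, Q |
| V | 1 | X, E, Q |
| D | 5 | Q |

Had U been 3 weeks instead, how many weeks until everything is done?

Baseline: W→Q→L = 7+4+5 = 16 → 16 weeks.
The longest path through U is only 12 weeks, so U has float 4.
No other chain overtakes it, so the finish is 16 weeks.

16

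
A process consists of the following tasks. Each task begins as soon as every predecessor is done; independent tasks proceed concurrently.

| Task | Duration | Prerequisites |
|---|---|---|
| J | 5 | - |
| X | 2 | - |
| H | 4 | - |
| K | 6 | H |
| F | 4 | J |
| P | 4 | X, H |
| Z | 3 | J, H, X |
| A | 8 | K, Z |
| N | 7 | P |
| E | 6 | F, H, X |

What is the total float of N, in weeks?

Critical path: H→K→A = 4+6+8 = 18, so the finish is 18 weeks.
N finishes as early as 15 and must finish by 18.
Float = 18 − 15 = 3.

3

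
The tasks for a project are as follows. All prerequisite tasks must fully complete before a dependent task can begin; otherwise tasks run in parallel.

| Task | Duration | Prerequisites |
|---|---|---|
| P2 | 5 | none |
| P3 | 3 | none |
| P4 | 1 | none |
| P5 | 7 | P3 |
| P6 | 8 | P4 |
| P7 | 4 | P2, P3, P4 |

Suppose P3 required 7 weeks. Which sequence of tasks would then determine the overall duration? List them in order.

Critical path before the change: P3→P5 = 3+7 = 10 giving 10 weeks.
P3 is on the critical path; changing it to 7 makes that path 14 weeks.
That remains the longest chain; total 14 weeks.

P3, P5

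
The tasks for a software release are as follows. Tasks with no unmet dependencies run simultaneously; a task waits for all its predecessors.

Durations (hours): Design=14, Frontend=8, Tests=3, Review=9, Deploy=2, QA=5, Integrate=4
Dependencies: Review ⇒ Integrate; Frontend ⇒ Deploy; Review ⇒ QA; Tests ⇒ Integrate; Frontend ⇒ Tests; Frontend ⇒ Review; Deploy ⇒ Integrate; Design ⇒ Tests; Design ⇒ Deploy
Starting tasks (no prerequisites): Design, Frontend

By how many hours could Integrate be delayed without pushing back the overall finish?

1

Frontend→Review→QA = 8+9+5 = 22 sets the makespan at 22 hours.
Integrate finishes as early as 21 and must finish by 22.
Slack of Integrate = 18 − 17 = 1 hour.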